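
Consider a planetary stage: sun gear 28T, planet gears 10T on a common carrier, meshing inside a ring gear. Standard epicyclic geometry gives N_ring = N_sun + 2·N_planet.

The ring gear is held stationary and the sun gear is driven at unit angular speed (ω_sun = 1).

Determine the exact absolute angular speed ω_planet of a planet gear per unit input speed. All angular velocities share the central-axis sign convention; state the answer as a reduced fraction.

-7/5

N_ring = 28 + 2·10 = 48
28(ω_s−ω_c) = −48(ω_r−ω_c),  ω_r=0, ω_s=1
28(1−ω_c) = −48(0−ω_c)  ⇒  76ω_c = 28  ⇒  ω_c = 7/19
sun–planet: 28·(1−7/19) = −10·(ω_p−ω_c)  ⇒  ω_p−ω_c = −(28/10)·(12/19) = -168/95
ω_p = 7/19 − 168/95 = -7/5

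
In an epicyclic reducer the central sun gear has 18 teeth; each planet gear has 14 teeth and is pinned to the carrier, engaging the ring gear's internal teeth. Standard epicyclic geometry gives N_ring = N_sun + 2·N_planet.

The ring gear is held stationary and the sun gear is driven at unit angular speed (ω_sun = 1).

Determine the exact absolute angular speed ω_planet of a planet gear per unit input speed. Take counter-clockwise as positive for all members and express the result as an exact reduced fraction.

N_ring = 18 + 2·14 = 46
18(ω_s−ω_c) = −46(ω_r−ω_c),  ω_r=0, ω_s=1
18(1−ω_c) = −46(0−ω_c)  ⇒  64ω_c = 18  ⇒  ω_c = 9/32
sun–planet: 18·(1−9/32) = −14·(ω_p−ω_c)  ⇒  ω_p−ω_c = −(18/14)·(23/32) = -207/224
ω_p = 9/32 − 207/224 = -9/14

-9/14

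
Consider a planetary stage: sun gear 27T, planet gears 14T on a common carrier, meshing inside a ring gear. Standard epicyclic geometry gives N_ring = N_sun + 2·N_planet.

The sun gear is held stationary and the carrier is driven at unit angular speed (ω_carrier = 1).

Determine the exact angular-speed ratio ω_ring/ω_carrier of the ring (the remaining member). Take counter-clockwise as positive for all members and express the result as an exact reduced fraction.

82/55

N_ring = 27 + 2·14 = 55
27(ω_s−ω_c) = −55(ω_r−ω_c),  ω_s=0, ω_c=1
ω_r = 1 − (27/55)(0−1) = 82/55
ω_r/ω_c = 82/55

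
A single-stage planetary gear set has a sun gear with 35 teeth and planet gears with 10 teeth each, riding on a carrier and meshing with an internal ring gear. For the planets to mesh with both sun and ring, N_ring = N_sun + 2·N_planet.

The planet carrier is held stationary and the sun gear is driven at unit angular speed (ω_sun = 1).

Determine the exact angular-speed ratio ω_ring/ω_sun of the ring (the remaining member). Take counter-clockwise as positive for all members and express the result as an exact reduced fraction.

N_ring = 35 + 2·10 = 55
35(ω_s−ω_c) = −55(ω_r−ω_c),  ω_c=0, ω_s=1
ω_r = 0 − (35/55)(1−0) = -7/11
ω_r/ω_s = -7/11

-7/11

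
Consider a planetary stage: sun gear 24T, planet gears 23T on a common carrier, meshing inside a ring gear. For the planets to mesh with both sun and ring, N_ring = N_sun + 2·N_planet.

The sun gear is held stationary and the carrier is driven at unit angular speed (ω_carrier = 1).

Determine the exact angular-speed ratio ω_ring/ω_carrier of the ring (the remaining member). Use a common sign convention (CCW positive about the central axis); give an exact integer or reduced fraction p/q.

47/35

N_ring = 24 + 2·23 = 70
24(ω_s−ω_c) = −70(ω_r−ω_c),  ω_s=0, ω_c=1
ω_r = 1 − (24/70)(0−1) = 47/35
ω_r/ω_c = 47/35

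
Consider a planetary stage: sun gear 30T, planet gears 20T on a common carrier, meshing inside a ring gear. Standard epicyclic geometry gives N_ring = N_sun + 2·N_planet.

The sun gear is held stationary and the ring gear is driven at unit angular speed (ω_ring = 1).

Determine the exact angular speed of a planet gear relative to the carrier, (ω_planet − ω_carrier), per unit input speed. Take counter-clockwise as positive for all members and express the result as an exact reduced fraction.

21/20

N_ring = 30 + 2·20 = 70
30(ω_s−ω_c) = −70(ω_r−ω_c),  ω_s=0, ω_r=1
30(0−ω_c) = −70(1−ω_c)  ⇒  100ω_c = 70  ⇒  ω_c = 7/10
sun–planet: 30·(0−7/10) = −20·(ω_p−ω_c)  ⇒  ω_p−ω_c = −(30/20)·(-7/10) = 21/20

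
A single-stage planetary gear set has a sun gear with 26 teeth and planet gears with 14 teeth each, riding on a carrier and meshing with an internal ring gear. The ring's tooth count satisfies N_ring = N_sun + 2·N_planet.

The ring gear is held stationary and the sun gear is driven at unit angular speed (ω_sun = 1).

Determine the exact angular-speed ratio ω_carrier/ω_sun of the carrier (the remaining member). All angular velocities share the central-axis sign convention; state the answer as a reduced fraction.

13/40

N_ring = 26 + 2·14 = 54
26(ω_s−ω_c) = −54(ω_r−ω_c),  ω_r=0, ω_s=1
26(1−ω_c) = −54(0−ω_c)  ⇒  80ω_c = 26  ⇒  ω_c = 13/40
ω_c/ω_s = 13/40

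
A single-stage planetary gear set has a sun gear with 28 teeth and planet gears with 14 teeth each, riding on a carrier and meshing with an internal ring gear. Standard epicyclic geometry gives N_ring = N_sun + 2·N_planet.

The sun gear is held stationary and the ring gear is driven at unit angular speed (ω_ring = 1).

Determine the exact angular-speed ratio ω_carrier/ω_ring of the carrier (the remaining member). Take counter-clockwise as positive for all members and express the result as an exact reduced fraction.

N_ring = 28 + 2·14 = 56
28(ω_s−ω_c) = −56(ω_r−ω_c),  ω_s=0, ω_r=1
28(0−ω_c) = −56(1−ω_c)  ⇒  84ω_c = 56  ⇒  ω_c = 2/3
ω_c/ω_r = 2/3

2/3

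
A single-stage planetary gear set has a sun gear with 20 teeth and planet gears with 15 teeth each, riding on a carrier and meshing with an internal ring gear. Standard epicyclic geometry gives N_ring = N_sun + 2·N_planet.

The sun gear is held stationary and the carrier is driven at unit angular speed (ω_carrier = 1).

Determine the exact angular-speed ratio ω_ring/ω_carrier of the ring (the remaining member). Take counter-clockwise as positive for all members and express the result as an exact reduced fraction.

N_ring = 20 + 2·15 = 50
20(ω_s−ω_c) = −50(ω_r−ω_c),  ω_s=0, ω_c=1
ω_r = 1 − (20/50)(0−1) = 7/5
ω_r/ω_c = 7/5

7/5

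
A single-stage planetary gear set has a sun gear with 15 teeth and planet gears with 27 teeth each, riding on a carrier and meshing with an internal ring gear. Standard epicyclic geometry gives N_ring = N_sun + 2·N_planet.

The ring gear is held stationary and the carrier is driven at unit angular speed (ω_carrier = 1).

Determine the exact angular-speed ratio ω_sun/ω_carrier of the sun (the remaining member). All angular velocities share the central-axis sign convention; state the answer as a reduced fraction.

N_ring = 15 + 2·27 = 69
15(ω_s−ω_c) = −69(ω_r−ω_c),  ω_r=0, ω_c=1
ω_s = 1 − (69/15)(0−1) = 28/5
ω_s/ω_c = 28/5

28/5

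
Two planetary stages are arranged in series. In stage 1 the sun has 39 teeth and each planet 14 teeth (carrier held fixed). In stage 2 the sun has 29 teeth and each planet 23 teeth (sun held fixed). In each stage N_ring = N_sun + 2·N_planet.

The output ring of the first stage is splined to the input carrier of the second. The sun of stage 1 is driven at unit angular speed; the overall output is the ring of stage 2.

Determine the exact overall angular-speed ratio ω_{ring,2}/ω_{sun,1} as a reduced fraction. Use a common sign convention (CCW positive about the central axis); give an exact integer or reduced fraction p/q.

-1352/1675

Stage 1: N_ring = 39 + 2·14 = 67
Stage 1: 39(ω_s−ω_c) = −67(ω_r−ω_c),  ω_c=0, ω_s=1
Stage 1: ω_r = 0 − (39/67)(1−0) = -39/67
  ⇒ ω_r¹/ω_s¹ = -39/67
Stage 2: N_ring = 29 + 2·23 = 75
Stage 2: 29(ω_s−ω_c) = −75(ω_r−ω_c),  ω_s=0, ω_c=1
Stage 2: ω_r = 1 − (29/75)(0−1) = 104/75
  ⇒ ω_r²/ω_c² = 104/75
Coupling ω_c² = ω_r¹ ⇒ overall = -39/67 × 104/75 = -1352/1675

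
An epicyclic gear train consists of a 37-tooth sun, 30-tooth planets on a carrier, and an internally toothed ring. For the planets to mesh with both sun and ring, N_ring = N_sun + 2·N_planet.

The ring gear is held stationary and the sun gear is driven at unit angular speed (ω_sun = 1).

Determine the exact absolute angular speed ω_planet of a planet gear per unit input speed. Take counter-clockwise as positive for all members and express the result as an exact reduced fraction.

N_ring = 37 + 2·30 = 97
37(ω_s−ω_c) = −97(ω_r−ω_c),  ω_r=0, ω_s=1
37(1−ω_c) = −97(0−ω_c)  ⇒  134ω_c = 37  ⇒  ω_c = 37/134
sun–planet: 37·(1−37/134) = −30·(ω_p−ω_c)  ⇒  ω_p−ω_c = −(37/30)·(97/134) = -3589/4020
ω_p = 37/134 − 3589/4020 = -37/60

-37/60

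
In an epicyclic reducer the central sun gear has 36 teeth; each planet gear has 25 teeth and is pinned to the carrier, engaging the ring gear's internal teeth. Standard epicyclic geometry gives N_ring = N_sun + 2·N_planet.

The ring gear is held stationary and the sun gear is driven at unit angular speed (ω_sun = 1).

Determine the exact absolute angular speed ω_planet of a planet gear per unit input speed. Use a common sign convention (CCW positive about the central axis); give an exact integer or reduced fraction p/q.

N_ring = 36 + 2·25 = 86
36(ω_s−ω_c) = −86(ω_r−ω_c),  ω_r=0, ω_s=1
36(1−ω_c) = −86(0−ω_c)  ⇒  122ω_c = 36  ⇒  ω_c = 18/61
sun–planet: 36·(1−18/61) = −25·(ω_p−ω_c)  ⇒  ω_p−ω_c = −(36/25)·(43/61) = -1548/1525
ω_p = 18/61 − 1548/1525 = -18/25

-18/25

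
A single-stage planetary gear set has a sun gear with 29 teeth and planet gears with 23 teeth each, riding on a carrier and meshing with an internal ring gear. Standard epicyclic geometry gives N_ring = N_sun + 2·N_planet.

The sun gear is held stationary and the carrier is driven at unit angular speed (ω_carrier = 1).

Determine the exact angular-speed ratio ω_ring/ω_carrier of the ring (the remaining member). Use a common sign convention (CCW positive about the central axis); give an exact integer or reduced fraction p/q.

N_ring = 29 + 2·23 = 75
29(ω_s−ω_c) = −75(ω_r−ω_c),  ω_s=0, ω_c=1
ω_r = 1 − (29/75)(0−1) = 104/75
ω_r/ω_c = 104/75

104/75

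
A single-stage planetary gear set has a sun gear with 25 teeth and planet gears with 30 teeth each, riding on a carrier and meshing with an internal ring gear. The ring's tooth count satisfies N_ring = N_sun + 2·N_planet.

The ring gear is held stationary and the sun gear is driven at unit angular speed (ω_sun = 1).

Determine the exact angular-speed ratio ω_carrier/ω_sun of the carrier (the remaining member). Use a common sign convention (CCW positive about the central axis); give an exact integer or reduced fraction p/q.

5/22

N_ring = 25 + 2·30 = 85
25(ω_s−ω_c) = −85(ω_r−ω_c),  ω_r=0, ω_s=1
25(1−ω_c) = −85(0−ω_c)  ⇒  110ω_c = 25  ⇒  ω_c = 5/22
ω_c/ω_s = 5/22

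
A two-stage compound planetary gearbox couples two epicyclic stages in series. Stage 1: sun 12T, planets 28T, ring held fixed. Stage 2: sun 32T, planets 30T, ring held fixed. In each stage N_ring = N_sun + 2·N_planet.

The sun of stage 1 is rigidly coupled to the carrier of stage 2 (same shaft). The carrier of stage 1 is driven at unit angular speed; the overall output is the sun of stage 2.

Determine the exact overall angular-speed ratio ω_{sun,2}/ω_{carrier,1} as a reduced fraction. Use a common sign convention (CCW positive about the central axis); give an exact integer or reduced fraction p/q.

155/6

Stage 1: N_ring = 12 + 2·28 = 68
Stage 1: 12(ω_s−ω_c) = −68(ω_r−ω_c),  ω_r=0, ω_c=1
Stage 1: ω_s = 1 − (68/12)(0−1) = 20/3
  ⇒ ω_s¹/ω_c¹ = 20/3
Stage 2: N_ring = 32 + 2·30 = 92
Stage 2: 32(ω_s−ω_c) = −92(ω_r−ω_c),  ω_r=0, ω_c=1
Stage 2: ω_s = 1 − (92/32)(0−1) = 31/8
  ⇒ ω_s²/ω_c² = 31/8
Coupling ω_c² = ω_s¹ ⇒ overall = 20/3 × 31/8 = 155/6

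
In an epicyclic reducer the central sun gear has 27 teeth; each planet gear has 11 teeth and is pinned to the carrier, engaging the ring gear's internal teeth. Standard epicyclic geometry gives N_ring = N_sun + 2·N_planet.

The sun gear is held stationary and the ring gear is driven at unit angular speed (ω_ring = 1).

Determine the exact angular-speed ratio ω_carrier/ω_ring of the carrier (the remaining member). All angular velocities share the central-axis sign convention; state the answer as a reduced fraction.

49/76

N_ring = 27 + 2·11 = 49
27(ω_s−ω_c) = −49(ω_r−ω_c),  ω_s=0, ω_r=1
27(0−ω_c) = −49(1−ω_c)  ⇒  76ω_c = 49  ⇒  ω_c = 49/76
ω_c/ω_r = 49/76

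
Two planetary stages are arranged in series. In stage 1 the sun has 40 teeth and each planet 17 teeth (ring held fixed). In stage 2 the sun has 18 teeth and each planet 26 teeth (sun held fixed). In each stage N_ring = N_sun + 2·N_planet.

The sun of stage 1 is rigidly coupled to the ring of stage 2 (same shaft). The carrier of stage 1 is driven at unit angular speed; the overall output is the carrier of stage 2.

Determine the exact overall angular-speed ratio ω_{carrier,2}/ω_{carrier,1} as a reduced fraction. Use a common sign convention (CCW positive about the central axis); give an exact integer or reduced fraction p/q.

Stage 1: N_ring = 40 + 2·17 = 74
Stage 1: 40(ω_s−ω_c) = −74(ω_r−ω_c),  ω_r=0, ω_c=1
Stage 1: ω_s = 1 − (74/40)(0−1) = 57/20
  ⇒ ω_s¹/ω_c¹ = 57/20
Stage 2: N_ring = 18 + 2·26 = 70
Stage 2: 18(ω_s−ω_c) = −70(ω_r−ω_c),  ω_s=0, ω_r=1
Stage 2: 18(0−ω_c) = −70(1−ω_c)  ⇒  88ω_c = 70  ⇒  ω_c = 35/44
  ⇒ ω_c²/ω_r² = 35/44
Coupling ω_r² = ω_s¹ ⇒ overall = 57/20 × 35/44 = 399/176

399/176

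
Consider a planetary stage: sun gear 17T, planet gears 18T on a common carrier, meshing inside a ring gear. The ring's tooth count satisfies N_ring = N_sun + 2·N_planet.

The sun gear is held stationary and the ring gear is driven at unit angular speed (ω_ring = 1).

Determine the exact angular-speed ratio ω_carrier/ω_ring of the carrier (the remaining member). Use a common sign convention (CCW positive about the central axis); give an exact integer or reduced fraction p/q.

53/70

N_ring = 17 + 2·18 = 53
17(ω_s−ω_c) = −53(ω_r−ω_c),  ω_s=0, ω_r=1
17(0−ω_c) = −53(1−ω_c)  ⇒  70ω_c = 53  ⇒  ω_c = 53/70
ω_c/ω_r = 53/70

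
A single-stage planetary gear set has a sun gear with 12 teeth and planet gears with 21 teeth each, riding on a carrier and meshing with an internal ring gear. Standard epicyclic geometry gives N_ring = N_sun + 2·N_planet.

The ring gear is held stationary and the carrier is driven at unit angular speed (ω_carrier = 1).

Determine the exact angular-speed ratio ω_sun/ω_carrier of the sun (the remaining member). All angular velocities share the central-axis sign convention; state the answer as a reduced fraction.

N_ring = 12 + 2·21 = 54
12(ω_s−ω_c) = −54(ω_r−ω_c),  ω_r=0, ω_c=1
ω_s = 1 − (54/12)(0−1) = 11/2
ω_s/ω_c = 11/2

11/2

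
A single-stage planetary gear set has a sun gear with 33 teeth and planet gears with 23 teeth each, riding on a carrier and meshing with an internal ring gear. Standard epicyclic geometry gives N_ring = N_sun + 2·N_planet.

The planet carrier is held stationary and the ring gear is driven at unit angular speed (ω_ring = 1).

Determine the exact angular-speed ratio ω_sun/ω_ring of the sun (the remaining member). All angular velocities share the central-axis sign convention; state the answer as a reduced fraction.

N_ring = 33 + 2·23 = 79
33(ω_s−ω_c) = −79(ω_r−ω_c),  ω_c=0, ω_r=1
ω_s = 0 − (79/33)(1−0) = -79/33
ω_s/ω_r = -79/33

-79/33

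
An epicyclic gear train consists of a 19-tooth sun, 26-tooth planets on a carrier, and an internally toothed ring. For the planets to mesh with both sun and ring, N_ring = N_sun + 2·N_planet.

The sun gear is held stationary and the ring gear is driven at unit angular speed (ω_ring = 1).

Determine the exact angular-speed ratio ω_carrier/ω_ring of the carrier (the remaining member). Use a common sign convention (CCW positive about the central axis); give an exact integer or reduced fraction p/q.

N_ring = 19 + 2·26 = 71
19(ω_s−ω_c) = −71(ω_r−ω_c),  ω_s=0, ω_r=1
19(0−ω_c) = −71(1−ω_c)  ⇒  90ω_c = 71  ⇒  ω_c = 71/90
ω_c/ω_r = 71/90

71/90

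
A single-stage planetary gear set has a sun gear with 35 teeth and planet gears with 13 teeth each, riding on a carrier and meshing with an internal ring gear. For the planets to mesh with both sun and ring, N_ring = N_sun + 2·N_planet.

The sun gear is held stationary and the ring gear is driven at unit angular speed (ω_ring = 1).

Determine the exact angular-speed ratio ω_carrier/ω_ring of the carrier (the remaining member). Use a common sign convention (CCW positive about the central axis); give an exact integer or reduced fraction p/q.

61/96

N_ring = 35 + 2·13 = 61
35(ω_s−ω_c) = −61(ω_r−ω_c),  ω_s=0, ω_r=1
35(0−ω_c) = −61(1−ω_c)  ⇒  96ω_c = 61  ⇒  ω_c = 61/96
ω_c/ω_r = 61/96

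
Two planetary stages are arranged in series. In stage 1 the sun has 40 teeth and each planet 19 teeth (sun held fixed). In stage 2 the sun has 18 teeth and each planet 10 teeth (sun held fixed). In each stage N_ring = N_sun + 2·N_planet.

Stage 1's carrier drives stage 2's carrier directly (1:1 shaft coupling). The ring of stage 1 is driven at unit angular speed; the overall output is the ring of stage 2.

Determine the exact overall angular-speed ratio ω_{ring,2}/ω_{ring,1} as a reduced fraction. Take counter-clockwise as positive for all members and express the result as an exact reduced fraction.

1092/1121

Stage 1: N_ring = 40 + 2·19 = 78
Stage 1: 40(ω_s−ω_c) = −78(ω_r−ω_c),  ω_s=0, ω_r=1
Stage 1: 40(0−ω_c) = −78(1−ω_c)  ⇒  118ω_c = 78  ⇒  ω_c = 39/59
  ⇒ ω_c¹/ω_r¹ = 39/59
Stage 2: N_ring = 18 + 2·10 = 38
Stage 2: 18(ω_s−ω_c) = −38(ω_r−ω_c),  ω_s=0, ω_c=1
Stage 2: ω_r = 1 − (18/38)(0−1) = 28/19
  ⇒ ω_r²/ω_c² = 28/19
Coupling ω_c² = ω_c¹ ⇒ overall = 39/59 × 28/19 = 1092/1121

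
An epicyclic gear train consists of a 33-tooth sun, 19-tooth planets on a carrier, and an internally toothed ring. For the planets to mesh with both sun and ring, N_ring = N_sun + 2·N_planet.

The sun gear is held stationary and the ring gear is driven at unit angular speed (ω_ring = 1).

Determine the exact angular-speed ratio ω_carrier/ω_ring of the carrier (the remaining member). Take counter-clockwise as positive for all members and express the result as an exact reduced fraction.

N_ring = 33 + 2·19 = 71
33(ω_s−ω_c) = −71(ω_r−ω_c),  ω_s=0, ω_r=1
33(0−ω_c) = −71(1−ω_c)  ⇒  104ω_c = 71  ⇒  ω_c = 71/104
ω_c/ω_r = 71/104

71/104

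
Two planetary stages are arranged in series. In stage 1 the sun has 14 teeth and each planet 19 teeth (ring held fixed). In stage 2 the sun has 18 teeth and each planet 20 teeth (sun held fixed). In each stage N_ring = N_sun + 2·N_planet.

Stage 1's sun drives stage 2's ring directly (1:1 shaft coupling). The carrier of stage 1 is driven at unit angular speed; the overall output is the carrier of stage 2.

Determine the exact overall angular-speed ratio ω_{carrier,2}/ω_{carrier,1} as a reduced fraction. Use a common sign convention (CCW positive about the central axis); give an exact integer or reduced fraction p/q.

957/266

Stage 1: N_ring = 14 + 2·19 = 52
Stage 1: 14(ω_s−ω_c) = −52(ω_r−ω_c),  ω_r=0, ω_c=1
Stage 1: ω_s = 1 − (52/14)(0−1) = 33/7
  ⇒ ω_s¹/ω_c¹ = 33/7
Stage 2: N_ring = 18 + 2·20 = 58
Stage 2: 18(ω_s−ω_c) = −58(ω_r−ω_c),  ω_s=0, ω_r=1
Stage 2: 18(0−ω_c) = −58(1−ω_c)  ⇒  76ω_c = 58  ⇒  ω_c = 29/38
  ⇒ ω_c²/ω_r² = 29/38
Coupling ω_r² = ω_s¹ ⇒ overall = 33/7 × 29/38 = 957/266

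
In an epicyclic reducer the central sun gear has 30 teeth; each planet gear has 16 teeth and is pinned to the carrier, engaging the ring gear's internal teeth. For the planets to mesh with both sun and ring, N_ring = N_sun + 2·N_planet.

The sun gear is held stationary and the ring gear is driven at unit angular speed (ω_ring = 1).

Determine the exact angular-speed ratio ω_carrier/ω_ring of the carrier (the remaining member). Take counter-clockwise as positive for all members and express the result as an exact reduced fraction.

N_ring = 30 + 2·16 = 62
30(ω_s−ω_c) = −62(ω_r−ω_c),  ω_s=0, ω_r=1
30(0−ω_c) = −62(1−ω_c)  ⇒  92ω_c = 62  ⇒  ω_c = 31/46
ω_c/ω_r = 31/46

31/46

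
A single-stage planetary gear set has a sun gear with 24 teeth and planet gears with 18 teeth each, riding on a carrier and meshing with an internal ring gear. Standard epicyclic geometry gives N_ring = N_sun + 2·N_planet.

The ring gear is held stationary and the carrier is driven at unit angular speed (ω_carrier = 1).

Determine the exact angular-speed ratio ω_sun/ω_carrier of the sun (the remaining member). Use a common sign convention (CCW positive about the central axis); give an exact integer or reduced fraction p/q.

N_ring = 24 + 2·18 = 60
24(ω_s−ω_c) = −60(ω_r−ω_c),  ω_r=0, ω_c=1
ω_s = 1 − (60/24)(0−1) = 7/2
ω_s/ω_c = 7/2

7/2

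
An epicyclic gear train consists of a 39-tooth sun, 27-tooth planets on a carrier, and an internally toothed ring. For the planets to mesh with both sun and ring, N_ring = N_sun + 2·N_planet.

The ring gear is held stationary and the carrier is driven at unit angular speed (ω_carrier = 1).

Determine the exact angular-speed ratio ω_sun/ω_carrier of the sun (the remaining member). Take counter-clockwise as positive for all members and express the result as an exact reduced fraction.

44/13

N_ring = 39 + 2·27 = 93
39(ω_s−ω_c) = −93(ω_r−ω_c),  ω_r=0, ω_c=1
ω_s = 1 − (93/39)(0−1) = 44/13
ω_s/ω_c = 44/13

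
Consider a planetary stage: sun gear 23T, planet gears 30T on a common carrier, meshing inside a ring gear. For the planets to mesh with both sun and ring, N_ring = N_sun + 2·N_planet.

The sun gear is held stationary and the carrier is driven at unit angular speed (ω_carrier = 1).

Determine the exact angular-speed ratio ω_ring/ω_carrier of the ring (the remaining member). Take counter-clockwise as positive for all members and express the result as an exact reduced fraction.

N_ring = 23 + 2·30 = 83
23(ω_s−ω_c) = −83(ω_r−ω_c),  ω_s=0, ω_c=1
ω_r = 1 − (23/83)(0−1) = 106/83
ω_r/ω_c = 106/83

106/83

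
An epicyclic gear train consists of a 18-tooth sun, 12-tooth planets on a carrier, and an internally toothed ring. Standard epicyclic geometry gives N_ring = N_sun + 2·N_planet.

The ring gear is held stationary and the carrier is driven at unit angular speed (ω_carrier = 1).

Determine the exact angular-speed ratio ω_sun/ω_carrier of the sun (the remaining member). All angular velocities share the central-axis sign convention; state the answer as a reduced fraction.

N_ring = 18 + 2·12 = 42
18(ω_s−ω_c) = −42(ω_r−ω_c),  ω_r=0, ω_c=1
ω_s = 1 − (42/18)(0−1) = 10/3
ω_s/ω_c = 10/3

10/3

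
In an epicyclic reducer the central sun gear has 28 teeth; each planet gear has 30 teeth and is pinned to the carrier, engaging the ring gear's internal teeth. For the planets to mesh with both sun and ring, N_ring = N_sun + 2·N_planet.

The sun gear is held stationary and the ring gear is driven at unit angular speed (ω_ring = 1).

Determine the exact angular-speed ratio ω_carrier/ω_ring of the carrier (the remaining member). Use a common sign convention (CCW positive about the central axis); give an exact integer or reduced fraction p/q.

22/29

N_ring = 28 + 2·30 = 88
28(ω_s−ω_c) = −88(ω_r−ω_c),  ω_s=0, ω_r=1
28(0−ω_c) = −88(1−ω_c)  ⇒  116ω_c = 88  ⇒  ω_c = 22/29
ω_c/ω_r = 22/29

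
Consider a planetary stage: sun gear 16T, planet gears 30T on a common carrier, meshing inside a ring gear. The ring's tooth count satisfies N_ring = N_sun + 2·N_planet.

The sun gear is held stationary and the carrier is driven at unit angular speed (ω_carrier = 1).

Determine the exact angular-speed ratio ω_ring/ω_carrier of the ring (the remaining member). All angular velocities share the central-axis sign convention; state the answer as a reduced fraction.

N_ring = 16 + 2·30 = 76
16(ω_s−ω_c) = −76(ω_r−ω_c),  ω_s=0, ω_c=1
ω_r = 1 − (16/76)(0−1) = 23/19
ω_r/ω_c = 23/19

23/19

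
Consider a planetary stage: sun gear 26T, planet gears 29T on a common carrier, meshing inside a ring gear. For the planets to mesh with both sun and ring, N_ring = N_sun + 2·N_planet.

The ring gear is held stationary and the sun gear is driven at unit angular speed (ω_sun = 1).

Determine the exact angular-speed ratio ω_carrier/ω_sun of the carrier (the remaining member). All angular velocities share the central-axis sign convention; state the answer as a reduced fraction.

13/55

N_ring = 26 + 2·29 = 84
26(ω_s−ω_c) = −84(ω_r−ω_c),  ω_r=0, ω_s=1
26(1−ω_c) = −84(0−ω_c)  ⇒  110ω_c = 26  ⇒  ω_c = 13/55
ω_c/ω_s = 13/55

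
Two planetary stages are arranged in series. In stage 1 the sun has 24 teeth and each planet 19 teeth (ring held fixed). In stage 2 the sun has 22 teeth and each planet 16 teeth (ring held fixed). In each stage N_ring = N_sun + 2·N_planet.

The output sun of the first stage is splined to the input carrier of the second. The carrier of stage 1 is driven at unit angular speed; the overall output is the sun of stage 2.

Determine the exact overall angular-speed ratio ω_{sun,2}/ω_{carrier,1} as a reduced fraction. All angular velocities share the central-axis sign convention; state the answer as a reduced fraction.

817/66

Stage 1: N_ring = 24 + 2·19 = 62
Stage 1: 24(ω_s−ω_c) = −62(ω_r−ω_c),  ω_r=0, ω_c=1
Stage 1: ω_s = 1 − (62/24)(0−1) = 43/12
  ⇒ ω_s¹/ω_c¹ = 43/12
Stage 2: N_ring = 22 + 2·16 = 54
Stage 2: 22(ω_s−ω_c) = −54(ω_r−ω_c),  ω_r=0, ω_c=1
Stage 2: ω_s = 1 − (54/22)(0−1) = 38/11
  ⇒ ω_s²/ω_c² = 38/11
Coupling ω_c² = ω_s¹ ⇒ overall = 43/12 × 38/11 = 817/66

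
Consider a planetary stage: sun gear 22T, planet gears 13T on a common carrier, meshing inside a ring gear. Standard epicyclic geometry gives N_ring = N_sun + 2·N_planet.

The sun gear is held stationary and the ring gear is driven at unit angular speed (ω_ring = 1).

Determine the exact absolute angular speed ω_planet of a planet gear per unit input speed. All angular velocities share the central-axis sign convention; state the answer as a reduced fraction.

N_ring = 22 + 2·13 = 48
22(ω_s−ω_c) = −48(ω_r−ω_c),  ω_s=0, ω_r=1
22(0−ω_c) = −48(1−ω_c)  ⇒  70ω_c = 48  ⇒  ω_c = 24/35
sun–planet: 22·(0−24/35) = −13·(ω_p−ω_c)  ⇒  ω_p−ω_c = −(22/13)·(-24/35) = 528/455
ω_p = 24/35 + 528/455 = 24/13

24/13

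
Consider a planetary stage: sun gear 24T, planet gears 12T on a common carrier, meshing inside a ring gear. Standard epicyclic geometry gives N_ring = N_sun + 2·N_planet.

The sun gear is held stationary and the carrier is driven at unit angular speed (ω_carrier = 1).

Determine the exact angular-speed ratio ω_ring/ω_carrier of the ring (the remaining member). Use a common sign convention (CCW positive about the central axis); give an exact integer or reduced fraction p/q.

3/2

N_ring = 24 + 2·12 = 48
24(ω_s−ω_c) = −48(ω_r−ω_c),  ω_s=0, ω_c=1
ω_r = 1 − (24/48)(0−1) = 3/2
ω_r/ω_c = 3/2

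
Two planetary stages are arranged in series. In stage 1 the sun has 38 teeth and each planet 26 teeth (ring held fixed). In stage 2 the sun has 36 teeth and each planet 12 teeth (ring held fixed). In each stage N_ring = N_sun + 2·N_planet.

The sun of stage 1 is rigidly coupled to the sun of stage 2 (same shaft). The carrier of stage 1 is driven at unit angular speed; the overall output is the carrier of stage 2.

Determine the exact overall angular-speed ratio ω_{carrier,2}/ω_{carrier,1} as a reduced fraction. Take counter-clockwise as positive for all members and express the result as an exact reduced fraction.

24/19

Stage 1: N_ring = 38 + 2·26 = 90
Stage 1: 38(ω_s−ω_c) = −90(ω_r−ω_c),  ω_r=0, ω_c=1
Stage 1: ω_s = 1 − (90/38)(0−1) = 64/19
  ⇒ ω_s¹/ω_c¹ = 64/19
Stage 2: N_ring = 36 + 2·12 = 60
Stage 2: 36(ω_s−ω_c) = −60(ω_r−ω_c),  ω_r=0, ω_s=1
Stage 2: 36(1−ω_c) = −60(0−ω_c)  ⇒  96ω_c = 36  ⇒  ω_c = 3/8
  ⇒ ω_c²/ω_s² = 3/8
Coupling ω_s² = ω_s¹ ⇒ overall = 64/19 × 3/8 = 24/19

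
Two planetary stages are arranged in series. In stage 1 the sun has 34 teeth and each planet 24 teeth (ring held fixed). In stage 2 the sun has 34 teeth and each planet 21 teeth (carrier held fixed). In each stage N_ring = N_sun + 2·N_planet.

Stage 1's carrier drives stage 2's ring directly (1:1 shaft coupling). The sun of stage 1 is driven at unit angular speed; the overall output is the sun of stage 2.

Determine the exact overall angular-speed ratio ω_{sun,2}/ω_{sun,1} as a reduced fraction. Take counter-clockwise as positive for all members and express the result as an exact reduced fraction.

Stage 1: N_ring = 34 + 2·24 = 82
Stage 1: 34(ω_s−ω_c) = −82(ω_r−ω_c),  ω_r=0, ω_s=1
Stage 1: 34(1−ω_c) = −82(0−ω_c)  ⇒  116ω_c = 34  ⇒  ω_c = 17/58
  ⇒ ω_c¹/ω_s¹ = 17/58
Stage 2: N_ring = 34 + 2·21 = 76
Stage 2: 34(ω_s−ω_c) = −76(ω_r−ω_c),  ω_c=0, ω_r=1
Stage 2: ω_s = 0 − (76/34)(1−0) = -38/17
  ⇒ ω_s²/ω_r² = -38/17
Coupling ω_r² = ω_c¹ ⇒ overall = 17/58 × -38/17 = -19/29

-19/29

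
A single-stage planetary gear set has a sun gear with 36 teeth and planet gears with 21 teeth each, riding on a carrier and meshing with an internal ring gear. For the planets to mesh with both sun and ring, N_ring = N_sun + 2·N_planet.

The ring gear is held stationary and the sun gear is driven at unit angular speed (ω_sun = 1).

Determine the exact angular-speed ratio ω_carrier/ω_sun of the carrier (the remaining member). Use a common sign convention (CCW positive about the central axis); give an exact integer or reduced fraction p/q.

N_ring = 36 + 2·21 = 78
36(ω_s−ω_c) = −78(ω_r−ω_c),  ω_r=0, ω_s=1
36(1−ω_c) = −78(0−ω_c)  ⇒  114ω_c = 36  ⇒  ω_c = 6/19
ω_c/ω_s = 6/19

6/19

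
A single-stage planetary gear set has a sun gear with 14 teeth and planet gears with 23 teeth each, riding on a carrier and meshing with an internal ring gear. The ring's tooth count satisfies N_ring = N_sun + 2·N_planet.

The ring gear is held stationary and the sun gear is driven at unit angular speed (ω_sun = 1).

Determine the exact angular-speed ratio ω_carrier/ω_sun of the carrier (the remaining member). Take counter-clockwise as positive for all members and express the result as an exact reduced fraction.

N_ring = 14 + 2·23 = 60
14(ω_s−ω_c) = −60(ω_r−ω_c),  ω_r=0, ω_s=1
14(1−ω_c) = −60(0−ω_c)  ⇒  74ω_c = 14  ⇒  ω_c = 7/37
ω_c/ω_s = 7/37

7/37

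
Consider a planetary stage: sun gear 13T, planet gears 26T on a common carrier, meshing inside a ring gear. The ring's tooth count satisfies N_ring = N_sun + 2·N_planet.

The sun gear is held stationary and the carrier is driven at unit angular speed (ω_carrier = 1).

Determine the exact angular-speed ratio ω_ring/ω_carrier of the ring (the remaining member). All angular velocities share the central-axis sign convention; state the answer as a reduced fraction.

N_ring = 13 + 2·26 = 65
13(ω_s−ω_c) = −65(ω_r−ω_c),  ω_s=0, ω_c=1
ω_r = 1 − (13/65)(0−1) = 6/5
ω_r/ω_c = 6/5

6/5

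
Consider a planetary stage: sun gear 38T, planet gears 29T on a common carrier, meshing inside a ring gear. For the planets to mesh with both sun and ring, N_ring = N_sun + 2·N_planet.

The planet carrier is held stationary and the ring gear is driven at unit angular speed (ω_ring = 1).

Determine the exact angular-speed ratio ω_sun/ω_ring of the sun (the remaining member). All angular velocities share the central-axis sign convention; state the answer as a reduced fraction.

-48/19

N_ring = 38 + 2·29 = 96
38(ω_s−ω_c) = −96(ω_r−ω_c),  ω_c=0, ω_r=1
ω_s = 0 − (96/38)(1−0) = -48/19
ω_s/ω_r = -48/19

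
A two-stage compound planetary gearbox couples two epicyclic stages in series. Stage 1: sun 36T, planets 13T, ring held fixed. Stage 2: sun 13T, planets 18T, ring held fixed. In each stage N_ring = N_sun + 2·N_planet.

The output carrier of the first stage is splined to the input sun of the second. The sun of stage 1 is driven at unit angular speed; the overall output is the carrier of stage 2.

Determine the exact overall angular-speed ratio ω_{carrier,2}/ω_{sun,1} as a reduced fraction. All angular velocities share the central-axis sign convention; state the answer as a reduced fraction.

Stage 1: N_ring = 36 + 2·13 = 62
Stage 1: 36(ω_s−ω_c) = −62(ω_r−ω_c),  ω_r=0, ω_s=1
Stage 1: 36(1−ω_c) = −62(0−ω_c)  ⇒  98ω_c = 36  ⇒  ω_c = 18/49
  ⇒ ω_c¹/ω_s¹ = 18/49
Stage 2: N_ring = 13 + 2·18 = 49
Stage 2: 13(ω_s−ω_c) = −49(ω_r−ω_c),  ω_r=0, ω_s=1
Stage 2: 13(1−ω_c) = −49(0−ω_c)  ⇒  62ω_c = 13  ⇒  ω_c = 13/62
  ⇒ ω_c²/ω_s² = 13/62
Coupling ω_s² = ω_c¹ ⇒ overall = 18/49 × 13/62 = 117/1519

117/1519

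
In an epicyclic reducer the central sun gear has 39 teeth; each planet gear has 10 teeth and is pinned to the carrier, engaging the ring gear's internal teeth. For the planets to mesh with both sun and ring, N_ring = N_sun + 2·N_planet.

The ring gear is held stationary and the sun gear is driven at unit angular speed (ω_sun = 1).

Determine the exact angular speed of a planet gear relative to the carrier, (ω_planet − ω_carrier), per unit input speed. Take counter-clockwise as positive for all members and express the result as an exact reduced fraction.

-2301/980

N_ring = 39 + 2·10 = 59
39(ω_s−ω_c) = −59(ω_r−ω_c),  ω_r=0, ω_s=1
39(1−ω_c) = −59(0−ω_c)  ⇒  98ω_c = 39  ⇒  ω_c = 39/98
sun–planet: 39·(1−39/98) = −10·(ω_p−ω_c)  ⇒  ω_p−ω_c = −(39/10)·(59/98) = -2301/980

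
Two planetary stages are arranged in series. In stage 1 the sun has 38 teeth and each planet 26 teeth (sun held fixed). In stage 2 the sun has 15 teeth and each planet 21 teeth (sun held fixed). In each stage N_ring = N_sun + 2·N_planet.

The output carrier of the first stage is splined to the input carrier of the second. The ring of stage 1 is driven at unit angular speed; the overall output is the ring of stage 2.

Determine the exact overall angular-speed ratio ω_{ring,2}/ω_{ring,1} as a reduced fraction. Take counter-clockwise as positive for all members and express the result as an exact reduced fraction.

135/152

Stage 1: N_ring = 38 + 2·26 = 90
Stage 1: 38(ω_s−ω_c) = −90(ω_r−ω_c),  ω_s=0, ω_r=1
Stage 1: 38(0−ω_c) = −90(1−ω_c)  ⇒  128ω_c = 90  ⇒  ω_c = 45/64
  ⇒ ω_c¹/ω_r¹ = 45/64
Stage 2: N_ring = 15 + 2·21 = 57
Stage 2: 15(ω_s−ω_c) = −57(ω_r−ω_c),  ω_s=0, ω_c=1
Stage 2: ω_r = 1 − (15/57)(0−1) = 24/19
  ⇒ ω_r²/ω_c² = 24/19
Coupling ω_c² = ω_c¹ ⇒ overall = 45/64 × 24/19 = 135/152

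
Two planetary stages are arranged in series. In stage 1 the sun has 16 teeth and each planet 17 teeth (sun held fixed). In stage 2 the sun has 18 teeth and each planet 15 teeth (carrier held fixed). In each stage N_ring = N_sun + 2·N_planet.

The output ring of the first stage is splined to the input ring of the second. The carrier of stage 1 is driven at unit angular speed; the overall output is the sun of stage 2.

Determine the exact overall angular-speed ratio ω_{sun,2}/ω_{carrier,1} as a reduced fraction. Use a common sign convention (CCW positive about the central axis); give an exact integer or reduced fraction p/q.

Stage 1: N_ring = 16 + 2·17 = 50
Stage 1: 16(ω_s−ω_c) = −50(ω_r−ω_c),  ω_s=0, ω_c=1
Stage 1: ω_r = 1 − (16/50)(0−1) = 33/25
  ⇒ ω_r¹/ω_c¹ = 33/25
Stage 2: N_ring = 18 + 2·15 = 48
Stage 2: 18(ω_s−ω_c) = −48(ω_r−ω_c),  ω_c=0, ω_r=1
Stage 2: ω_s = 0 − (48/18)(1−0) = -8/3
  ⇒ ω_s²/ω_r² = -8/3
Coupling ω_r² = ω_r¹ ⇒ overall = 33/25 × -8/3 = -88/25

-88/25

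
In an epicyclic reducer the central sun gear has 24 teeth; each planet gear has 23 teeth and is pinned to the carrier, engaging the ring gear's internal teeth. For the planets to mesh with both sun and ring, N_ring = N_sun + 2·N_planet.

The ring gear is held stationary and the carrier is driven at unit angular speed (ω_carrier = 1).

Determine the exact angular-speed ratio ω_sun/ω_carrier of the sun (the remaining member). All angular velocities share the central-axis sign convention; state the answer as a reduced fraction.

N_ring = 24 + 2·23 = 70
24(ω_s−ω_c) = −70(ω_r−ω_c),  ω_r=0, ω_c=1
ω_s = 1 − (70/24)(0−1) = 47/12
ω_s/ω_c = 47/12

47/12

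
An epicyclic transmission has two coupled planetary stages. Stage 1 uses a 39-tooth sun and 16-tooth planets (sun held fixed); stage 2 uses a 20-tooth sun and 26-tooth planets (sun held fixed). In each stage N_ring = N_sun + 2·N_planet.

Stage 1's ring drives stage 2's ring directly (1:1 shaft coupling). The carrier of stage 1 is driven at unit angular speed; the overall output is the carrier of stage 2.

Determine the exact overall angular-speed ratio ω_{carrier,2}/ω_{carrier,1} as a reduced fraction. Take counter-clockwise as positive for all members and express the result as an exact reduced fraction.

Stage 1: N_ring = 39 + 2·16 = 71
Stage 1: 39(ω_s−ω_c) = −71(ω_r−ω_c),  ω_s=0, ω_c=1
Stage 1: ω_r = 1 − (39/71)(0−1) = 110/71
  ⇒ ω_r¹/ω_c¹ = 110/71
Stage 2: N_ring = 20 + 2·26 = 72
Stage 2: 20(ω_s−ω_c) = −72(ω_r−ω_c),  ω_s=0, ω_r=1
Stage 2: 20(0−ω_c) = −72(1−ω_c)  ⇒  92ω_c = 72  ⇒  ω_c = 18/23
  ⇒ ω_c²/ω_r² = 18/23
Coupling ω_r² = ω_r¹ ⇒ overall = 110/71 × 18/23 = 1980/1633

1980/1633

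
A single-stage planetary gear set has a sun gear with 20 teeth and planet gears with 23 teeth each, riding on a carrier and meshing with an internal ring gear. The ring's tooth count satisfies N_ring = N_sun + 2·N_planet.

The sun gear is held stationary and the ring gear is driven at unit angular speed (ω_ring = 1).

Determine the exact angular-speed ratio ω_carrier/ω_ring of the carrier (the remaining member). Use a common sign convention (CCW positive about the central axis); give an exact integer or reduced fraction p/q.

33/43

N_ring = 20 + 2·23 = 66
20(ω_s−ω_c) = −66(ω_r−ω_c),  ω_s=0, ω_r=1
20(0−ω_c) = −66(1−ω_c)  ⇒  86ω_c = 66  ⇒  ω_c = 33/43
ω_c/ω_r = 33/43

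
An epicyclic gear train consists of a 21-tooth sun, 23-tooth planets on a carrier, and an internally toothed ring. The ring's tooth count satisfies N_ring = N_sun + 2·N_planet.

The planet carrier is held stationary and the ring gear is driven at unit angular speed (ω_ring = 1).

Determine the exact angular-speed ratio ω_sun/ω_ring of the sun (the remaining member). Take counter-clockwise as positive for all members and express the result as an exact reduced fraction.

N_ring = 21 + 2·23 = 67
21(ω_s−ω_c) = −67(ω_r−ω_c),  ω_c=0, ω_r=1
ω_s = 0 − (67/21)(1−0) = -67/21
ω_s/ω_r = -67/21

-67/21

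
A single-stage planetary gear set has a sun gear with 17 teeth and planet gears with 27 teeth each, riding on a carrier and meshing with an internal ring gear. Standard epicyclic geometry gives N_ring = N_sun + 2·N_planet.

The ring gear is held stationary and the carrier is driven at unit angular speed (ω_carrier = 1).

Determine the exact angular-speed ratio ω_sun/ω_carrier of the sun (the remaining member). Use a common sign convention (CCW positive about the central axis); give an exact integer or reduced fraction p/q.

88/17

N_ring = 17 + 2·27 = 71
17(ω_s−ω_c) = −71(ω_r−ω_c),  ω_r=0, ω_c=1
ω_s = 1 − (71/17)(0−1) = 88/17
ω_s/ω_c = 88/17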